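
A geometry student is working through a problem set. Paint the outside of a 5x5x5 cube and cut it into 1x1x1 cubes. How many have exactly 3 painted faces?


Large cube: 5 x 5 x 5, cut into unit cubes.
Cubes with 3 painted faces are at the corners. A cube always has 8 corners.
Count = 8
8 unit cubes


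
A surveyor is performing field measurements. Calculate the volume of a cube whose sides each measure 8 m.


Shape: cube
Side s = 8 m
Formula: V = s^3
V = 8 * 8 * 8
V = 64 * 8
V = 512
512 m^3


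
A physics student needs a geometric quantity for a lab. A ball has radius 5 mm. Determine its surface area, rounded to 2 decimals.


Shape: sphere
Radius r = 5 mm
Formula: SA = 4 * pi * r^2
r^2 = 25
SA = 4 * pi * 25
SA = 100 * pi
SA = 314.16
314.16 mm^2


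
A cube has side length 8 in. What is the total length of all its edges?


Shape: cube
Side s = 8 in
A cube has 12 edges, all equal.
Formula: total edge length = 12 * s
Total = 12 * 8
Total = 96
96 in


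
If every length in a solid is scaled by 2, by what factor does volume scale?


Linear scale factor k = 2
Rule: under a linear scaling by k, volumes scale by k^3.
k^3 = 2 * 2 * 2
k^3 = 4 * 2
k^3 = 8
Volume scales by a factor of 8.
8 (dimensionless)


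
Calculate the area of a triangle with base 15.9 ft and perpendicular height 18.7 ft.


Shape: triangle
Base b = 15.9 ft, Height h = 18.7 ft
Formula: A = (1/2) * b * h
A = 0.5 * 15.9 * 18.7
A = 0.5 * 297.33
A = 148.665
148.665 ft^2


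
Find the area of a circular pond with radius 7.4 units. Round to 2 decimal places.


Shape: circle
Radius r = 7.4 units
Formula: A = pi * r^2
r^2 = 7.4^2 = 54.76
A = pi * 54.76
A = 172.03
172.03 units^2


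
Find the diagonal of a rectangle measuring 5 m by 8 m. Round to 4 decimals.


Shape: rectangle (diagonal via Pythagoras)
Sides: 5 m and 8 m
Formula: d = sqrt(l^2 + w^2)
l^2 = 25, w^2 = 64
l^2 + w^2 = 89
d = sqrt(89)
d = 9.434
9.434 m


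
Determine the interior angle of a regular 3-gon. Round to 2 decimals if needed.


Shape: regular triangle (3 sides)
Formula: interior angle = (n - 2) * 180 / n
(n - 2) = 1
(n - 2) * 180 = 180
angle = 180 / 3
angle = 60
60 degrees


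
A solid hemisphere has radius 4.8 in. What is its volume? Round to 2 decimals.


Shape: hemisphere (half of a sphere)
Radius r = 4.8 in
Formula: V = (1/2) * (4/3) * pi * r^3 = (2/3) * pi * r^3
r^3 = 110.592
(2/3) * 110.592 = 73.728
V = 73.728 * pi
V = 231.62
231.62 in^3


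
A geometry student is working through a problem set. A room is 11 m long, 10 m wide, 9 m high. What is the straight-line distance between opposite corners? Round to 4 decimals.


Shape: rectangular box (space diagonal)
l = 11 m, w = 10 m, h = 9 m
Visualize: the diagonal of the base, then a right triangle with that diagonal and the height.
Formula: d = sqrt(l^2 + w^2 + h^2)
l^2 + w^2 + h^2 = 121 + 100 + 81 = 302
d = sqrt(302)
d = 17.3781
17.3781 m


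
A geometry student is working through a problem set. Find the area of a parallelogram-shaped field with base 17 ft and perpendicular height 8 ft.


Shape: parallelogram
Base b = 17 ft, Height h = 8 ft
Formula: A = b * h
A = 17 * 8
A = 136
136 ft^2


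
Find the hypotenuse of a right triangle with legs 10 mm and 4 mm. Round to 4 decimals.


Shape: right triangle
Legs a = 10 mm, b = 4 mm
Formula: c = sqrt(a^2 + b^2)
a^2 = 100, b^2 = 16
a^2 + b^2 = 116
c = sqrt(116)
c = 10.7703
10.7703 mm


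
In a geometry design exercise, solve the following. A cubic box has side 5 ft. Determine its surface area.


Shape: cube
Side s = 5 ft
A cube has 6 square faces.
Formula: SA = 6 * s^2
s^2 = 25
SA = 6 * 25
SA = 150
150 ft^2


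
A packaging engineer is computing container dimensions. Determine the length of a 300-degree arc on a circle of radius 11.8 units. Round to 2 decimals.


Shape: circular arc
Radius r = 11.8 units, Angle = 300 degrees
Formula: L = (angle/360) * 2 * pi * r
2 * pi * r = 23.6 * pi
L = (300/360) * 23.6 * pi
L = 19.666667 * pi
L = 61.78
61.78 units


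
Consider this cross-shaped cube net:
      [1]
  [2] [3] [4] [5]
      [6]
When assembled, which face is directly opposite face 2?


Net: cross layout. Take square 3 as the base (bottom).
Fold the four squares in the horizontal row up around 3: 2 -> left, 4 -> right, 5 wraps to the top.
Fold 1 and 6 up from 3: 1 -> back, 6 -> front.
Opposite pairs are therefore: (1, 6), (2, 4), (3, 5).
Face 2 is opposite face 4.
face 4


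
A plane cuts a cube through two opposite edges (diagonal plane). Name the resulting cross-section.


Solid: cube
Cutting plane: through two opposite edges (diagonal plane)
Visualize the intersection of the plane with the solid's surface.
The boundary of the cut region is a rectangle.
rectangle


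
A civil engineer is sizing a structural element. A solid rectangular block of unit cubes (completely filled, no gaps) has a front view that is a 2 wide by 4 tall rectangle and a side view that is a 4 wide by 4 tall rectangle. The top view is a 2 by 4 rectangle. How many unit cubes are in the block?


Orthographic views of a solid rectangular block:
Front view 2 x 4 -> length = 2, height = 4
Side view 4 x 4 -> width = 4, height = 4 (consistent)
Top view 2 x 4 -> confirms length = 2, width = 4
The block is 2 x 4 x 4.
Total unit cubes = 2 * 4 * 4 = 32
32 unit cubes


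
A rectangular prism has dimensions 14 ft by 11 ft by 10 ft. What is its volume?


Shape: rectangular prism
l = 14 ft, w = 11 ft, h = 10 ft
Formula: V = l * w * h
V = 14 * 11 * 10
V = 154 * 10
V = 1540
1540 ft^3


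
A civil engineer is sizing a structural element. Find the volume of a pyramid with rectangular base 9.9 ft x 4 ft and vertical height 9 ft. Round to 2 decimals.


Shape: rectangular pyramid
Base: 9.9 ft x 4 ft, Height h = 9 ft
Formula: V = (1/3) * base_area * h
base_area = 9.9 * 4 = 39.6
base_area * h = 39.6 * 9 = 356.4
V = 356.4 / 3
V = 118.8
118.8 ft^3


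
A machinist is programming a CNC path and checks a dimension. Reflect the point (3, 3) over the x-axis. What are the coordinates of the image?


Transformation: reflection
Original point: (3, 3)
Rule for reflection over the x-axis: (x, y) -> (x, -y)
Apply: (3, 3) -> (3, -3)
(3, -3)


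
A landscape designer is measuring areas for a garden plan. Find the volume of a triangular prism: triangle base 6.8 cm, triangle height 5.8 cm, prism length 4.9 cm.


Shape: triangular prism
Triangle base = 6.8 cm, triangle height = 5.8 cm, prism length L = 4.9 cm
Formula: V = (1/2 * b * h_tri) * L
Cross-section area = 0.5 * 6.8 * 5.8 = 19.72
V = 19.72 * 4.9
V = 96.628
96.628 cm^3


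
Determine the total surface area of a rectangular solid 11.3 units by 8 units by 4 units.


Shape: rectangular prism
l = 11.3 units, w = 8 units, h = 4 units
Formula: SA = 2(lw + lh + wh)
lw = 90.4, lh = 45.2, wh = 32
lw + lh + wh = 167.6
SA = 2 * 167.6
SA = 335.2
335.2 units^2


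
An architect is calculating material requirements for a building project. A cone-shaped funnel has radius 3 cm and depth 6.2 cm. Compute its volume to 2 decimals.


Shape: cone
Radius r = 3 cm, Height h = 6.2 cm
Formula: V = (1/3) * pi * r^2 * h
r^2 = 9
pi * r^2 * h = pi * 9 * 6.2 = 55.8 * pi
V = 55.8 * pi / 3
V = 58.43
58.43 cm^3


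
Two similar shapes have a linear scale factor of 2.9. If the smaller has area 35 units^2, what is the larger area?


Linear scale factor k = 2.9
Original area = 35 units^2
Rule: under a linear scaling by k, areas scale by k^2.
k^2 = 2.9^2 = 8.41
New area = 35 * 8.41
New area = 294.35
294.35 units^2


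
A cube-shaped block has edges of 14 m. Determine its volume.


Shape: cube
Side s = 14 m
Formula: V = s^3
V = 14 * 14 * 14
V = 196 * 14
V = 2744
2744 m^3


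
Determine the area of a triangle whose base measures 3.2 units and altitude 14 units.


Shape: triangle
Base b = 3.2 units, Height h = 14 units
Formula: A = (1/2) * b * h
A = 0.5 * 3.2 * 14
A = 0.5 * 44.8
A = 22.4
22.4 units^2


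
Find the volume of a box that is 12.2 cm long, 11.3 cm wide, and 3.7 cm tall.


Shape: rectangular prism
l = 12.2 cm, w = 11.3 cm, h = 3.7 cm
Formula: V = l * w * h
V = 12.2 * 11.3 * 3.7
V = 137.86 * 3.7
V = 510.082
510.082 cm^3


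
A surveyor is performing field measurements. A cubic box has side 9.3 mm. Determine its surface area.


Shape: cube
Side s = 9.3 mm
A cube has 6 square faces.
Formula: SA = 6 * s^2
s^2 = 86.49
SA = 6 * 86.49
SA = 518.94
518.94 mm^2


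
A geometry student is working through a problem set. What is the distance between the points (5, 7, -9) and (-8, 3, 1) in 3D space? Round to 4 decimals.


3D distance between two points
P1 = (5, 7, -9), P2 = (-8, 3, 1)
Formula: d = sqrt((x2-x1)^2 + (y2-y1)^2 + (z2-z1)^2)
dx = -8 - 5 = -13
dy = 3 - 7 = -4
dz = 1 - -9 = 10
dx^2 + dy^2 + dz^2 = 169 + 16 + 100 = 285
d = sqrt(285)
d = 16.8819
16.8819 units


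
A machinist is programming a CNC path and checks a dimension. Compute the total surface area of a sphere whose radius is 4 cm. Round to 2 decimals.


Shape: sphere
Radius r = 4 cm
Formula: SA = 4 * pi * r^2
r^2 = 16
SA = 4 * pi * 16
SA = 64 * pi
SA = 201.06
201.06 cm^2


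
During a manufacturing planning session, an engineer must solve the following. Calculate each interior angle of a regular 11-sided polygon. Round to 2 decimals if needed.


Shape: regular hendecagon (11 sides)
Formula: interior angle = (n - 2) * 180 / n
(n - 2) = 9
(n - 2) * 180 = 1620
angle = 1620 / 11
angle = 147.27
147.27 degrees


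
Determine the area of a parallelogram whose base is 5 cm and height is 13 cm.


Shape: parallelogram
Base b = 5 cm, Height h = 13 cm
Formula: A = b * h
A = 5 * 13
A = 65
65 cm^2


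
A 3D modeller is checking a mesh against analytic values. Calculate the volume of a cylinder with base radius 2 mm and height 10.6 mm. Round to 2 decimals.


Shape: cylinder
Radius r = 2 mm, Height h = 10.6 mm
Formula: V = pi * r^2 * h
r^2 = 4
V = pi * 4 * 10.6
V = 42.4 * pi
V = 133.2
133.2 mm^3


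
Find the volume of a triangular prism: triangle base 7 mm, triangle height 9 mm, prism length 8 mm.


Shape: triangular prism
Triangle base = 7 mm, triangle height = 9 mm, prism length L = 8 mm
Formula: V = (1/2 * b * h_tri) * L
Cross-section area = 0.5 * 7 * 9 = 31.5
V = 31.5 * 8
V = 252
252 mm^3


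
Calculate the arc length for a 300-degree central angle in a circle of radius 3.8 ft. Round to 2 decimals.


Shape: circular arc
Radius r = 3.8 ft, Angle = 300 degrees
Formula: L = (angle/360) * 2 * pi * r
2 * pi * r = 7.6 * pi
L = (300/360) * 7.6 * pi
L = 6.333333 * pi
L = 19.9
19.9 ft


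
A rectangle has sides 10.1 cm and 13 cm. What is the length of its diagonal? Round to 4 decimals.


Shape: rectangle (diagonal via Pythagoras)
Sides: 10.1 cm and 13 cm
Formula: d = sqrt(l^2 + w^2)
l^2 = 102.01, w^2 = 169
l^2 + w^2 = 271.01
d = sqrt(271.01)
d = 16.4624
16.4624 cm


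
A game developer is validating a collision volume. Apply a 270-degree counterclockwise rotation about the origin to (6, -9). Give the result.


Transformation: rotation about the origin
Original point: (6, -9)
Rule for 270 deg counterclockwise: (x, y) -> (y, -x)
Apply: (6, -9) -> (-9, -6)
(-9, -6)


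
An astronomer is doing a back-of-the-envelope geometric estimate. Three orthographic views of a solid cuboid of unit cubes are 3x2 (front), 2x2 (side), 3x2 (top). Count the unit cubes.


Orthographic views of a solid rectangular block:
Front view 3 x 2 -> length = 3, height = 2
Side view 2 x 2 -> width = 2, height = 2 (consistent)
Top view 3 x 2 -> confirms length = 3, width = 2
The block is 3 x 2 x 2.
Total unit cubes = 3 * 2 * 2 = 12
12 unit cubes


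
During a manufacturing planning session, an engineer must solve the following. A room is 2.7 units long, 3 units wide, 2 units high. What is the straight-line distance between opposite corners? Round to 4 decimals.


Shape: rectangular box (space diagonal)
l = 2.7 units, w = 3 units, h = 2 units
Visualize: the diagonal of the base, then a right triangle with that diagonal and the height.
Formula: d = sqrt(l^2 + w^2 + h^2)
l^2 + w^2 + h^2 = 7.29 + 9 + 4 = 20.29
d = sqrt(20.29)
d = 4.5044
4.5044 units


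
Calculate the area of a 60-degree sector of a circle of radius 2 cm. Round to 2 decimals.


Shape: circular sector
Radius r = 2 cm, Angle = 60 degrees
Formula: A = (angle/360) * pi * r^2
r^2 = 4
Fraction of circle = 60/360
A = (60/360) * pi * 4
A = 0.666667 * pi
A = 2.09
2.09 cm^2


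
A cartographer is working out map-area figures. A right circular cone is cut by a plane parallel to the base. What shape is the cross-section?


Solid: right circular cone
Cutting plane: parallel to the base
Visualize the intersection of the plane with the solid's surface.
The boundary of the cut region is a circle.
circle


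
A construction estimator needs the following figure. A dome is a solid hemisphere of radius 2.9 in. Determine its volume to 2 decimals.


Shape: hemisphere (half of a sphere)
Radius r = 2.9 in
Formula: V = (1/2) * (4/3) * pi * r^3 = (2/3) * pi * r^3
r^3 = 24.389
(2/3) * 24.389 = 16.259333
V = 16.259333 * pi
V = 51.08
51.08 in^3


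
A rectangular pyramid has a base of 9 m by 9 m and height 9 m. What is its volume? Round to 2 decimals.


Shape: rectangular pyramid
Base: 9 m x 9 m, Height h = 9 m
Formula: V = (1/3) * base_area * h
base_area = 9 * 9 = 81
base_area * h = 81 * 9 = 729
V = 729 / 3
V = 243
243 m^3


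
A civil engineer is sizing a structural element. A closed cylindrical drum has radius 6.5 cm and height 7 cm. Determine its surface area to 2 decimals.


Shape: closed cylinder
Radius r = 6.5 cm, Height h = 7 cm
Formula: SA = 2*pi*r^2 + 2*pi*r*h = 2*pi*r*(r + h)
r + h = 13.5
2 * r * (r + h) = 2 * 6.5 * 13.5 = 175.5
SA = 175.5 * pi
SA = 551.35
551.35 cm^2


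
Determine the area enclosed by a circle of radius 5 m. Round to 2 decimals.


Shape: circle
Radius r = 5 m
Formula: A = pi * r^2
r^2 = 5^2 = 25
A = pi * 25
A = 78.54
78.54 m^2


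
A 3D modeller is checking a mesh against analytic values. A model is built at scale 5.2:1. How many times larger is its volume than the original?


Linear scale factor k = 5.2
Rule: under a linear scaling by k, volumes scale by k^3.
k^3 = 5.2 * 5.2 * 5.2
k^3 = 27.04 * 5.2
k^3 = 140.608
Volume scales by a factor of 140.608.
140.608 (dimensionless)


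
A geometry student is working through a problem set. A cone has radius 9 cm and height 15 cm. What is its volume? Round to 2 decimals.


Shape: cone
Radius r = 9 cm, Height h = 15 cm
Formula: V = (1/3) * pi * r^2 * h
r^2 = 81
pi * r^2 * h = pi * 81 * 15 = 1215 * pi
V = 1215 * pi / 3
V = 1272.35
1272.35 cm^3


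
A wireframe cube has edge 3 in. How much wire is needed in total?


Shape: cube
Side s = 3 in
A cube has 12 edges, all equal.
Formula: total edge length = 12 * s
Total = 12 * 3
Total = 36
36 in


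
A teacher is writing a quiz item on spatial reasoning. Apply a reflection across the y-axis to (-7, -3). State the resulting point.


Transformation: reflection
Original point: (-7, -3)
Rule for reflection over the y-axis: (x, y) -> (-x, y)
Apply: (-7, -3) -> (7, -3)
(7, -3)


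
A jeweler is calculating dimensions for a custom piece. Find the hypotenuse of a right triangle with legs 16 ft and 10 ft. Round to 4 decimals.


Shape: right triangle
Legs a = 16 ft, b = 10 ft
Formula: c = sqrt(a^2 + b^2)
a^2 = 256, b^2 = 100
a^2 + b^2 = 356
c = sqrt(356)
c = 18.868
18.868 ft


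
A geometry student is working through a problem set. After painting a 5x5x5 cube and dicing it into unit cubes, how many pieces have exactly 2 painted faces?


Large cube: 5 x 5 x 5, cut into unit cubes.
n = 5, so n - 2 = 3
Cubes with 2 painted faces lie along the edges, excluding corners.
A cube has 12 edges; each contributes (n - 2) = 3 such cubes.
Count = 12 * 3 = 36
36 unit cubes


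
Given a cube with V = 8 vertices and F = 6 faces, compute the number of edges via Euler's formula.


Polyhedron: cube
Euler's formula for convex polyhedra: V - E + F = 2
Given: V = 8 vertices and F = 6 faces
Solve for E:
E = V + F - 2 = 8 + 6 - 2 = 12
12 edges


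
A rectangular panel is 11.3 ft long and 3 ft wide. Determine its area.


Shape: rectangle
Length l = 11.3 ft, Width w = 3 ft
Formula: A = l * w
A = 11.3 * 3
A = 33.9
33.9 ft^2


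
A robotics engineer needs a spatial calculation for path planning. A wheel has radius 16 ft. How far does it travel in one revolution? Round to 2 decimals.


Shape: circle
Radius r = 16 ft
Formula: C = 2 * pi * r
C = 2 * pi * 16
C = 32 * pi
C = 100.53
100.53 ft


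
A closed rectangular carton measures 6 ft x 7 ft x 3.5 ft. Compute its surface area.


Shape: rectangular prism
l = 6 ft, w = 7 ft, h = 3.5 ft
Formula: SA = 2(lw + lh + wh)
lw = 42, lh = 21, wh = 24.5
lw + lh + wh = 87.5
SA = 2 * 87.5
SA = 175
175 ft^2


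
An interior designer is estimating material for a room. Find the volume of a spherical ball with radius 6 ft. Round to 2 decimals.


Shape: sphere
Radius r = 6 ft
Formula: V = (4/3) * pi * r^3
r^3 = 216
(4/3) * 216 = 288
V = 288 * pi
V = 904.78
904.78 ft^3


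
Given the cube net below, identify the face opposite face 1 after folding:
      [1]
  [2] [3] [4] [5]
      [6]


Net: cross layout. Take square 3 as the base (bottom).
Fold the four squares in the horizontal row up around 3: 2 -> left, 4 -> right, 5 wraps to the top.
Fold 1 and 6 up from 3: 1 -> back, 6 -> front.
Opposite pairs are therefore: (1, 6), (2, 4), (3, 5).
Face 1 is opposite face 6.
face 6


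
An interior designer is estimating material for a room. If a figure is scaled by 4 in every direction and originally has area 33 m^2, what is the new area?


Linear scale factor k = 4
Original area = 33 m^2
Rule: under a linear scaling by k, areas scale by k^2.
k^2 = 4^2 = 16
New area = 33 * 16
New area = 528
528 m^2


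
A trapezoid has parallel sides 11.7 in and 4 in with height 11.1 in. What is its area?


Shape: trapezoid
Parallel sides a = 11.7 in, b = 4 in; Height h = 11.1 in
Formula: A = (a + b) * h / 2
a + b = 11.7 + 4 = 15.7
A = 15.7 * 11.1 / 2
A = 174.27 / 2
A = 87.135
87.135 in^2


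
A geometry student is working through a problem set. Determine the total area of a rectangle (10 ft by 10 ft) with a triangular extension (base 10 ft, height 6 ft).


Composite shape: rectangle + triangle
Rectangle area = 10 * 10 = 100
Triangle area = 0.5 * 10 * 6 = 30
Total = 100 + 30
Total = 130
130 ft^2


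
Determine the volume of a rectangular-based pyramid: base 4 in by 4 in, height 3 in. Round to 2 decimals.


Shape: rectangular pyramid
Base: 4 in x 4 in, Height h = 3 in
Formula: V = (1/3) * base_area * h
base_area = 4 * 4 = 16
base_area * h = 16 * 3 = 48
V = 48 / 3
V = 16
16 in^3


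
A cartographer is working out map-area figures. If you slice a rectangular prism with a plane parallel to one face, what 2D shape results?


Solid: rectangular prism
Cutting plane: parallel to one face
Visualize the intersection of the plane with the solid's surface.
The boundary of the cut region is a rectangle.
rectangle


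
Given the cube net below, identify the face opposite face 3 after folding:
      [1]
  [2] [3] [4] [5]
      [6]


Net: cross layout. Take square 3 as the base (bottom).
Fold the four squares in the horizontal row up around 3: 2 -> left, 4 -> right, 5 wraps to the top.
Fold 1 and 6 up from 3: 1 -> back, 6 -> front.
Opposite pairs are therefore: (1, 6), (2, 4), (3, 5).
Face 3 is opposite face 5.
face 5


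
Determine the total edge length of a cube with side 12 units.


Shape: cube
Side s = 12 units
A cube has 12 edges, all equal.
Formula: total edge length = 12 * s
Total = 12 * 12
Total = 144
144 units


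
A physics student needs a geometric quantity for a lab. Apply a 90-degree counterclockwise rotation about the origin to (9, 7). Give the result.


Transformation: rotation about the origin
Original point: (9, 7)
Rule for 90 deg counterclockwise: (x, y) -> (-y, x)
Apply: (9, 7) -> (-7, 9)
(-7, 9)


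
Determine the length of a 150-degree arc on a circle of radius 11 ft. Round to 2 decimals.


Shape: circular arc
Radius r = 11 ft, Angle = 150 degrees
Formula: L = (angle/360) * 2 * pi * r
2 * pi * r = 22 * pi
L = (150/360) * 22 * pi
L = 9.166667 * pi
L = 28.8
28.8 ft


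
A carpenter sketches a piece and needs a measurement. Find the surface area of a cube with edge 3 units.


Shape: cube
Side s = 3 units
A cube has 6 square faces.
Formula: SA = 6 * s^2
s^2 = 9
SA = 6 * 9
SA = 54
54 units^2


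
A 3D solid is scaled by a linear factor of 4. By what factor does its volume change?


Linear scale factor k = 4
Rule: under a linear scaling by k, volumes scale by k^3.
k^3 = 4 * 4 * 4
k^3 = 16 * 4
k^3 = 64
Volume scales by a factor of 64.
64 (dimensionless)


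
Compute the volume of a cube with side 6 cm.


Shape: cube
Side s = 6 cm
Formula: V = s^3
V = 6 * 6 * 6
V = 36 * 6
V = 216
216 cm^3


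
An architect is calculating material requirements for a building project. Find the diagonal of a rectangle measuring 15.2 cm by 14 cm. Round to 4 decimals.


Shape: rectangle (diagonal via Pythagoras)
Sides: 15.2 cm and 14 cm
Formula: d = sqrt(l^2 + w^2)
l^2 = 231.04, w^2 = 196
l^2 + w^2 = 427.04
d = sqrt(427.04)
d = 20.6649
20.6649 cm


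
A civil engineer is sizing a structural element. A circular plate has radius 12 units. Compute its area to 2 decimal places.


Shape: circle
Radius r = 12 units
Formula: A = pi * r^2
r^2 = 12^2 = 144
A = pi * 144
A = 452.39
452.39 units^2


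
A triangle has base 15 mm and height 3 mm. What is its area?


Shape: triangle
Base b = 15 mm, Height h = 3 mm
Formula: A = (1/2) * b * h
A = 0.5 * 15 * 3
A = 0.5 * 45
A = 22.5
22.5 mm^2


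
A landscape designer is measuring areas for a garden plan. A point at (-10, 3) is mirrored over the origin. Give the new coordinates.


Transformation: reflection
Original point: (-10, 3)
Rule for reflection through the origin: (x, y) -> (-x, -y)
Apply: (-10, 3) -> (10, -3)
(10, -3)


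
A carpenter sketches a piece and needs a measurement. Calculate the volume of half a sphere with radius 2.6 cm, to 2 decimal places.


Shape: hemisphere (half of a sphere)
Radius r = 2.6 cm
Formula: V = (1/2) * (4/3) * pi * r^3 = (2/3) * pi * r^3
r^3 = 17.576
(2/3) * 17.576 = 11.717333
V = 11.717333 * pi
V = 36.81
36.81 cm^3


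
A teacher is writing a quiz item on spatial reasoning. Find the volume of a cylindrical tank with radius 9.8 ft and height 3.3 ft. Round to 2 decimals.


Shape: cylinder
Radius r = 9.8 ft, Height h = 3.3 ft
Formula: V = pi * r^2 * h
r^2 = 96.04
V = pi * 96.04 * 3.3
V = 316.932 * pi
V = 995.67
995.67 ft^3


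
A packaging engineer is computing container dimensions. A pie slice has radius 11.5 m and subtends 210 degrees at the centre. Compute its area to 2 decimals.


Shape: circular sector
Radius r = 11.5 m, Angle = 210 degrees
Formula: A = (angle/360) * pi * r^2
r^2 = 132.25
Fraction of circle = 210/360
A = (210/360) * pi * 132.25
A = 77.145833 * pi
A = 242.36
242.36 m^2


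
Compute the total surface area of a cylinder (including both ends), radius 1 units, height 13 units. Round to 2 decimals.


Shape: closed cylinder
Radius r = 1 units, Height h = 13 units
Formula: SA = 2*pi*r^2 + 2*pi*r*h = 2*pi*r*(r + h)
r + h = 14
2 * r * (r + h) = 2 * 1 * 14 = 28
SA = 28 * pi
SA = 87.96
87.96 units^2


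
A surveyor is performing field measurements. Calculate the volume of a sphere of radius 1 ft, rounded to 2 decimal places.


Shape: sphere
Radius r = 1 ft
Formula: V = (4/3) * pi * r^3
r^3 = 1
(4/3) * 1 = 1.333333
V = 1.333333 * pi
V = 4.19
4.19 ft^3


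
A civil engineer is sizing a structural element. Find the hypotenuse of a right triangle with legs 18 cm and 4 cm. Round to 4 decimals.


Shape: right triangle
Legs a = 18 cm, b = 4 cm
Formula: c = sqrt(a^2 + b^2)
a^2 = 324, b^2 = 16
a^2 + b^2 = 340
c = sqrt(340)
c = 18.4391
18.4391 cm


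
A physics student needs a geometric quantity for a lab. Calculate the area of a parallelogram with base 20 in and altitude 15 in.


Shape: parallelogram
Base b = 20 in, Height h = 15 in
Formula: A = b * h
A = 20 * 15
A = 300
300 in^2


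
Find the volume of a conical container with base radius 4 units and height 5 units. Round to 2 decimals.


Shape: cone
Radius r = 4 units, Height h = 5 units
Formula: V = (1/3) * pi * r^2 * h
r^2 = 16
pi * r^2 * h = pi * 16 * 5 = 80 * pi
V = 80 * pi / 3
V = 83.78
83.78 units^3


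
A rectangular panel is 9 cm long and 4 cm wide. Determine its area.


Shape: rectangle
Length l = 9 cm, Width w = 4 cm
Formula: A = l * w
A = 9 * 4
A = 36
36 cm^2


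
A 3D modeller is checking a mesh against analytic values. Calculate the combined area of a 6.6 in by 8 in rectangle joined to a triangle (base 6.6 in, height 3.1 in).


Composite shape: rectangle + triangle
Rectangle area = 6.6 * 8 = 52.8
Triangle area = 0.5 * 6.6 * 3.1 = 10.23
Total = 52.8 + 10.23
Total = 63.03
63.03 in^2


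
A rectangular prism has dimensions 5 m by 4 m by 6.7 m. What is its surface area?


Shape: rectangular prism
l = 5 m, w = 4 m, h = 6.7 m
Formula: SA = 2(lw + lh + wh)
lw = 20, lh = 33.5, wh = 26.8
lw + lh + wh = 80.3
SA = 2 * 80.3
SA = 160.6
160.6 m^2


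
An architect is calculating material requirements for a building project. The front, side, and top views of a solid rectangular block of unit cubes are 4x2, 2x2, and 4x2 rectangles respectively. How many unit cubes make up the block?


Orthographic views of a solid rectangular block:
Front view 4 x 2 -> length = 4, height = 2
Side view 2 x 2 -> width = 2, height = 2 (consistent)
Top view 4 x 2 -> confirms length = 4, width = 2
The block is 4 x 2 x 2.
Total unit cubes = 4 * 2 * 2 = 16
16 unit cubes


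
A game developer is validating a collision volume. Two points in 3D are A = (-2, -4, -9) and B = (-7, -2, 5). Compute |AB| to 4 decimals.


3D distance between two points
P1 = (-2, -4, -9), P2 = (-7, -2, 5)
Formula: d = sqrt((x2-x1)^2 + (y2-y1)^2 + (z2-z1)^2)
dx = -7 - -2 = -5
dy = -2 - -4 = 2
dz = 5 - -9 = 14
dx^2 + dy^2 + dz^2 = 25 + 4 + 196 = 225
d = sqrt(225)
d = 15.0
15 units


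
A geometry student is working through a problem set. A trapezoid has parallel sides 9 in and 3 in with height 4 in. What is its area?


Shape: trapezoid
Parallel sides a = 9 in, b = 3 in; Height h = 4 in
Formula: A = (a + b) * h / 2
a + b = 9 + 3 = 12
A = 12 * 4 / 2
A = 48 / 2
A = 24
24 in^2


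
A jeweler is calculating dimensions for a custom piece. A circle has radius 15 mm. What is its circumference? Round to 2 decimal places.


Shape: circle
Radius r = 15 mm
Formula: C = 2 * pi * r
C = 2 * pi * 15
C = 30 * pi
C = 94.25
94.25 mm


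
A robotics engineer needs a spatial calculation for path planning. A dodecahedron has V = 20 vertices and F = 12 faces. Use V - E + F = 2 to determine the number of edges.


Polyhedron: dodecahedron
Euler's formula for convex polyhedra: V - E + F = 2
Given: V = 20 vertices and F = 12 faces
Solve for E:
E = V + F - 2 = 20 + 12 - 2 = 30
30 edges


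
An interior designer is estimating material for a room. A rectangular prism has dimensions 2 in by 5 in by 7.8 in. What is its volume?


Shape: rectangular prism
l = 2 in, w = 5 in, h = 7.8 in
Formula: V = l * w * h
V = 2 * 5 * 7.8
V = 10 * 7.8
V = 78
78 in^3


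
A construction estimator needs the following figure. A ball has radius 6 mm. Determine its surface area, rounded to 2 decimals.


Shape: sphere
Radius r = 6 mm
Formula: SA = 4 * pi * r^2
r^2 = 36
SA = 4 * pi * 36
SA = 144 * pi
SA = 452.39
452.39 mm^2


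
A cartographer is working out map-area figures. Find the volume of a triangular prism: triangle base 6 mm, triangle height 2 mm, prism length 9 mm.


Shape: triangular prism
Triangle base = 6 mm, triangle height = 2 mm, prism length L = 9 mm
Formula: V = (1/2 * b * h_tri) * L
Cross-section area = 0.5 * 6 * 2 = 6
V = 6 * 9
V = 54
54 mm^3


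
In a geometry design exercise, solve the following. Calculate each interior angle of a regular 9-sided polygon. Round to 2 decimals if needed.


Shape: regular nonagon (9 sides)
Formula: interior angle = (n - 2) * 180 / n
(n - 2) = 7
(n - 2) * 180 = 1260
angle = 1260 / 9
angle = 140
140 degrees


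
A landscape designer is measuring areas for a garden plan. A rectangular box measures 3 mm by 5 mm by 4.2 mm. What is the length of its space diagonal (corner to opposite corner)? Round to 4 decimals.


Shape: rectangular box (space diagonal)
l = 3 mm, w = 5 mm, h = 4.2 mm
Visualize: the diagonal of the base, then a right triangle with that diagonal and the height.
Formula: d = sqrt(l^2 + w^2 + h^2)
l^2 + w^2 + h^2 = 9 + 25 + 17.64 = 51.64
d = sqrt(51.64)
d = 7.1861
7.1861 mm


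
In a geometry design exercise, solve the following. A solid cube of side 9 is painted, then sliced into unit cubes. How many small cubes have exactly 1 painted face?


Large cube: 9 x 9 x 9, cut into unit cubes.
n = 9, so n - 2 = 7
Cubes with 1 painted face lie in the interior of each face.
A cube has 6 faces; each contributes (n - 2)^2 = 49 such cubes.
Count = 6 * 49 = 294
294 unit cubes


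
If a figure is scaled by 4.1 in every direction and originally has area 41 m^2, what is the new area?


Linear scale factor k = 4.1
Original area = 41 m^2
Rule: under a linear scaling by k, areas scale by k^2.
k^2 = 4.1^2 = 16.81
New area = 41 * 16.81
New area = 689.21
689.21 m^2


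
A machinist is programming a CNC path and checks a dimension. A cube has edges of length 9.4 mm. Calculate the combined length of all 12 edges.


Shape: cube
Side s = 9.4 mm
A cube has 12 edges, all equal.
Formula: total edge length = 12 * s
Total = 12 * 9.4
Total = 112.8
112.8 mm


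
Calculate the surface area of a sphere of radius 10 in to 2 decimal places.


Shape: sphere
Radius r = 10 in
Formula: SA = 4 * pi * r^2
r^2 = 100
SA = 4 * pi * 100
SA = 400 * pi
SA = 1256.64
1256.64 in^2


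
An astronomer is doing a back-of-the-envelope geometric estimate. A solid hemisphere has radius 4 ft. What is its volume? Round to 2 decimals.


Shape: hemisphere (half of a sphere)
Radius r = 4 ft
Formula: V = (1/2) * (4/3) * pi * r^3 = (2/3) * pi * r^3
r^3 = 64
(2/3) * 64 = 42.666667
V = 42.666667 * pi
V = 134.04
134.04 ft^3


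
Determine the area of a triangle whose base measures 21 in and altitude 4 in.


Shape: triangle
Base b = 21 in, Height h = 4 in
Formula: A = (1/2) * b * h
A = 0.5 * 21 * 4
A = 0.5 * 84
A = 42
42 in^2


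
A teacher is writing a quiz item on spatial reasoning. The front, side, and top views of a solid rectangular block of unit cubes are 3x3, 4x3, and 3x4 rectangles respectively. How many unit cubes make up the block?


Orthographic views of a solid rectangular block:
Front view 3 x 3 -> length = 3, height = 3
Side view 4 x 3 -> width = 4, height = 3 (consistent)
Top view 3 x 4 -> confirms length = 3, width = 4
The block is 3 x 4 x 3.
Total unit cubes = 3 * 4 * 3 = 36
36 unit cubes


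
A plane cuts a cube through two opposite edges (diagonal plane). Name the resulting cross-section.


Solid: cube
Cutting plane: through two opposite edges (diagonal plane)
Visualize the intersection of the plane with the solid's surface.
The boundary of the cut region is a rectangle.
rectangle


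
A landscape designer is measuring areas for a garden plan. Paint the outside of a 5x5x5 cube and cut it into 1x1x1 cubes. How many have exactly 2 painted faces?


Large cube: 5 x 5 x 5, cut into unit cubes.
n = 5, so n - 2 = 3
Cubes with 2 painted faces lie along the edges, excluding corners.
A cube has 12 edges; each contributes (n - 2) = 3 such cubes.
Count = 12 * 3 = 36
36 unit cubes


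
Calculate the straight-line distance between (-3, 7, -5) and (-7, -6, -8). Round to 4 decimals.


3D distance between two points
P1 = (-3, 7, -5), P2 = (-7, -6, -8)
Formula: d = sqrt((x2-x1)^2 + (y2-y1)^2 + (z2-z1)^2)
dx = -7 - -3 = -4
dy = -6 - 7 = -13
dz = -8 - -5 = -3
dx^2 + dy^2 + dz^2 = 16 + 169 + 9 = 194
d = sqrt(194)
d = 13.9284
13.9284 units


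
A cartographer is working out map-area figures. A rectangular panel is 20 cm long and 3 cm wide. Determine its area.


Shape: rectangle
Length l = 20 cm, Width w = 3 cm
Formula: A = l * w
A = 20 * 3
A = 60
60 cm^2


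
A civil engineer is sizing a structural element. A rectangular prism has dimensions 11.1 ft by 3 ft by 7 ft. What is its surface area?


Shape: rectangular prism
l = 11.1 ft, w = 3 ft, h = 7 ft
Formula: SA = 2(lw + lh + wh)
lw = 33.3, lh = 77.7, wh = 21
lw + lh + wh = 132
SA = 2 * 132
SA = 264
264 ft^2


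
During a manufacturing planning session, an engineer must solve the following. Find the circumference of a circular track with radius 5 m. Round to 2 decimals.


Shape: circle
Radius r = 5 m
Formula: C = 2 * pi * r
C = 2 * pi * 5
C = 10 * pi
C = 31.42
31.42 m


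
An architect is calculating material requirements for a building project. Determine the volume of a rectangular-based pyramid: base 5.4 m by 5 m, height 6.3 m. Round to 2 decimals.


Shape: rectangular pyramid
Base: 5.4 m x 5 m, Height h = 6.3 m
Formula: V = (1/3) * base_area * h
base_area = 5.4 * 5 = 27
base_area * h = 27 * 6.3 = 170.1
V = 170.1 / 3
V = 56.7
56.7 m^3


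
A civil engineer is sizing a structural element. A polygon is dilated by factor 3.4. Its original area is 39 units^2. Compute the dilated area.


Linear scale factor k = 3.4
Original area = 39 units^2
Rule: under a linear scaling by k, areas scale by k^2.
k^2 = 3.4^2 = 11.56
New area = 39 * 11.56
New area = 450.84
450.84 units^2


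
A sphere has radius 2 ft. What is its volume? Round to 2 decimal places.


Shape: sphere
Radius r = 2 ft
Formula: V = (4/3) * pi * r^3
r^3 = 8
(4/3) * 8 = 10.666667
V = 10.666667 * pi
V = 33.51
33.51 ft^3


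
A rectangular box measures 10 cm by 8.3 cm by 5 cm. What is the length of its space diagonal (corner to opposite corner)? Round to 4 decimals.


Shape: rectangular box (space diagonal)
l = 10 cm, w = 8.3 cm, h = 5 cm
Visualize: the diagonal of the base, then a right triangle with that diagonal and the height.
Formula: d = sqrt(l^2 + w^2 + h^2)
l^2 + w^2 + h^2 = 100 + 68.89 + 25 = 193.89
d = sqrt(193.89)
d = 13.9244
13.9244 cm


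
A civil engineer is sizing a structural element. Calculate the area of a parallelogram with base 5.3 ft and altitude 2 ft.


Shape: parallelogram
Base b = 5.3 ft, Height h = 2 ft
Formula: A = b * h
A = 5.3 * 2
A = 10.6
10.6 ft^2


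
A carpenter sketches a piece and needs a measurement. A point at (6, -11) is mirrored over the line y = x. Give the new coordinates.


Transformation: reflection
Original point: (6, -11)
Rule for reflection over y = x: (x, y) -> (y, x)
Apply: (6, -11) -> (-11, 6)
(-11, 6)


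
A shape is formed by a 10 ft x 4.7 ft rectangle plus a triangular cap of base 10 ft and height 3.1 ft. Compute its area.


Composite shape: rectangle + triangle
Rectangle area = 10 * 4.7 = 47
Triangle area = 0.5 * 10 * 3.1 = 15.5
Total = 47 + 15.5
Total = 62.5
62.5 ft^2


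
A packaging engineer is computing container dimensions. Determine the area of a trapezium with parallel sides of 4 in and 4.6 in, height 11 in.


Shape: trapezoid
Parallel sides a = 4 in, b = 4.6 in; Height h = 11 in
Formula: A = (a + b) * h / 2
a + b = 4 + 4.6 = 8.6
A = 8.6 * 11 / 2
A = 94.6 / 2
A = 47.3
47.3 in^2


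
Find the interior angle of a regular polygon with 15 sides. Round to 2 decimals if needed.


Shape: regular pentadecagon (15 sides)
Formula: interior angle = (n - 2) * 180 / n
(n - 2) = 13
(n - 2) * 180 = 2340
angle = 2340 / 15
angle = 156
156 degrees


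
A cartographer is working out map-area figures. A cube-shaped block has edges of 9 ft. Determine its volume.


Shape: cube
Side s = 9 ft
Formula: V = s^3
V = 9 * 9 * 9
V = 81 * 9
V = 729
729 ft^3


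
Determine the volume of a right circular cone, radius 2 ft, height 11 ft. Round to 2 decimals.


Shape: cone
Radius r = 2 ft, Height h = 11 ft
Formula: V = (1/3) * pi * r^2 * h
r^2 = 4
pi * r^2 * h = pi * 4 * 11 = 44 * pi
V = 44 * pi / 3
V = 46.08
46.08 ft^3


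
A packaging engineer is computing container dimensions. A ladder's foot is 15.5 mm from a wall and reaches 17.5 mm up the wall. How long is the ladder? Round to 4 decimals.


Shape: right triangle
Legs a = 15.5 mm, b = 17.5 mm
Formula: c = sqrt(a^2 + b^2)
a^2 = 240.25, b^2 = 306.25
a^2 + b^2 = 546.5
c = sqrt(546.5)
c = 23.3773
23.3773 mm


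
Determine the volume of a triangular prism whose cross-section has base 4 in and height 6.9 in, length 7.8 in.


Shape: triangular prism
Triangle base = 4 in, triangle height = 6.9 in, prism length L = 7.8 in
Formula: V = (1/2 * b * h_tri) * L
Cross-section area = 0.5 * 4 * 6.9 = 13.8
V = 13.8 * 7.8
V = 107.64
107.64 in^3


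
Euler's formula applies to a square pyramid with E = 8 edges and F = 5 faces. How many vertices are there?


Polyhedron: square pyramid
Euler's formula for convex polyhedra: V - E + F = 2
Given: E = 8 edges and F = 5 faces
Solve for V:
V = 2 + E - F = 2 + 8 - 5 = 5
5 vertices


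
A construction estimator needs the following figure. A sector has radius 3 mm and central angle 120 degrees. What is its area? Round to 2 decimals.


Shape: circular sector
Radius r = 3 mm, Angle = 120 degrees
Formula: A = (angle/360) * pi * r^2
r^2 = 9
Fraction of circle = 120/360
A = (120/360) * pi * 9
A = 3 * pi
A = 9.42
9.42 mm^2


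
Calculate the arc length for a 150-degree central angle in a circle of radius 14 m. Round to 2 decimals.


Shape: circular arc
Radius r = 14 m, Angle = 150 degrees
Formula: L = (angle/360) * 2 * pi * r
2 * pi * r = 28 * pi
L = (150/360) * 28 * pi
L = 11.666667 * pi
L = 36.65
36.65 m


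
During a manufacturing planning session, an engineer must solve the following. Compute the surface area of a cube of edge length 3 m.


Shape: cube
Side s = 3 m
A cube has 6 square faces.
Formula: SA = 6 * s^2
s^2 = 9
SA = 6 * 9
SA = 54
54 m^2


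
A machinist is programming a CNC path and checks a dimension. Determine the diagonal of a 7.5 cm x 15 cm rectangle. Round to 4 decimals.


Shape: rectangle (diagonal via Pythagoras)
Sides: 7.5 cm and 15 cm
Formula: d = sqrt(l^2 + w^2)
l^2 = 56.25, w^2 = 225
l^2 + w^2 = 281.25
d = sqrt(281.25)
d = 16.7705
16.7705 cm


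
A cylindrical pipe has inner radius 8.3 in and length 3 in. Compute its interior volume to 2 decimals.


Shape: cylinder
Radius r = 8.3 in, Height h = 3 in
Formula: V = pi * r^2 * h
r^2 = 68.89
V = pi * 68.89 * 3
V = 206.67 * pi
V = 649.27
649.27 in^3


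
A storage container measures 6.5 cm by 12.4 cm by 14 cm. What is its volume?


Shape: rectangular prism
l = 6.5 cm, w = 12.4 cm, h = 14 cm
Formula: V = l * w * h
V = 6.5 * 12.4 * 14
V = 80.6 * 14
V = 1128.4
1128.4 cm^3


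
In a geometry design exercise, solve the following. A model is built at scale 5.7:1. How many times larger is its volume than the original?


Linear scale factor k = 5.7
Rule: under a linear scaling by k, volumes scale by k^3.
k^3 = 5.7 * 5.7 * 5.7
k^3 = 32.49 * 5.7
k^3 = 185.193
Volume scales by a factor of 185.193.
185.193 (dimensionless)


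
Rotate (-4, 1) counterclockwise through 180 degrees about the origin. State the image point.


Transformation: rotation about the origin
Original point: (-4, 1)
Rule for 180 deg: (x, y) -> (-x, -y)
Apply: (-4, 1) -> (4, -1)
(4, -1)


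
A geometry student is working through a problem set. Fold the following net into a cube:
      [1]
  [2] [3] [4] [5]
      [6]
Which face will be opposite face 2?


Net: cross layout. Take square 3 as the base (bottom).
Fold the four squares in the horizontal row up around 3: 2 -> left, 4 -> right, 5 wraps to the top.
Fold 1 and 6 up from 3: 1 -> back, 6 -> front.
Opposite pairs are therefore: (1, 6), (2, 4), (3, 5).
Face 2 is opposite face 4.
face 4


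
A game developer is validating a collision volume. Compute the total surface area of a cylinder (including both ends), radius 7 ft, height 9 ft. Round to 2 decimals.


Shape: closed cylinder
Radius r = 7 ft, Height h = 9 ft
Formula: SA = 2*pi*r^2 + 2*pi*r*h = 2*pi*r*(r + h)
r + h = 16
2 * r * (r + h) = 2 * 7 * 16 = 224
SA = 224 * pi
SA = 703.72
703.72 ft^2
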